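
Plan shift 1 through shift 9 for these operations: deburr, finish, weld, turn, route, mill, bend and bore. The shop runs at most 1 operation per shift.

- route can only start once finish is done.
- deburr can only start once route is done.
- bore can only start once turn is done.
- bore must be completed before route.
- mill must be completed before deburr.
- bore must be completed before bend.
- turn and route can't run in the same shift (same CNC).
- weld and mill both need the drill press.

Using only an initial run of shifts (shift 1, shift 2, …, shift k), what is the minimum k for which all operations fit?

8 shifts

The precedence chain requires at least 4 distinct shifts.
With at most 1 per shift and 8 operations, at least 8 shifts are needed.
8 works (last occupied shift: shift 8): for example weld=shift 8; bore=shift 2; bend=shift 7; deburr=shift 6; turn=shift 1; route=shift 4; mill=shift 5; finish=shift 3.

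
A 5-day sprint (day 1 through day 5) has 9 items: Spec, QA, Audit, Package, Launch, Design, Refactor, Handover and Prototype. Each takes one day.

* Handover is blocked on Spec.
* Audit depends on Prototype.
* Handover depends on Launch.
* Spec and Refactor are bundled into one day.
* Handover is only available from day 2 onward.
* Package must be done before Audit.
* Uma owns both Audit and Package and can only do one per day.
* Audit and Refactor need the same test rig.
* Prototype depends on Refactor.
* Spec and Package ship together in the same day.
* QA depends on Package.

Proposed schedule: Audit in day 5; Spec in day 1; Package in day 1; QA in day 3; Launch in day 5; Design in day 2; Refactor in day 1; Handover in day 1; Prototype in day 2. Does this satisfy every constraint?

No. Handover depends on Launch is not satisfied.

Handover is only available from day 2 onward — violated.
Spec and Refactor are bundled into one day — holds.
Package must be done before Audit — holds.
Spec and Package ship together in the same day — holds.
Handover depends on Launch — violated.
Prototype depends on Refactor — holds.
QA depends on Package — holds.
Uma owns both Audit and Package and can only do one per day — holds.
Audit and Refactor need the same test rig — holds.
Handover is blocked on Spec — violated.
Audit depends on Prototype — holds.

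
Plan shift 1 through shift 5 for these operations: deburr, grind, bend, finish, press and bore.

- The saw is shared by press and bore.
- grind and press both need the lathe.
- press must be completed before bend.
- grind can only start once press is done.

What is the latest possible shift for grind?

Precedence pushes grind to at least shift 2.
grind at shift 5 is achievable: deburr in shift 1; press in shift 1; finish in shift 1; bend in shift 2; grind in shift 5; bore in shift 2.

shift 5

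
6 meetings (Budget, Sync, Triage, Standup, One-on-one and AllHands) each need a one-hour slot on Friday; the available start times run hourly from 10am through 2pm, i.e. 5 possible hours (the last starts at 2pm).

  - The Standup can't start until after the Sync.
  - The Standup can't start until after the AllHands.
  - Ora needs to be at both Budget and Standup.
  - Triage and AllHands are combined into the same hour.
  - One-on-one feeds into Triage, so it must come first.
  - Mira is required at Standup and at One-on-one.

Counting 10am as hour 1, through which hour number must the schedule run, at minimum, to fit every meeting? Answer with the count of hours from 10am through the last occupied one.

The precedence chain requires at least 3 distinct hours.
3 works (last occupied hour: 12pm): for example One-on-one -> 10am, Standup -> 12pm, Sync -> 10am, Triage -> 11am, AllHands -> 11am, Budget -> 10am.

3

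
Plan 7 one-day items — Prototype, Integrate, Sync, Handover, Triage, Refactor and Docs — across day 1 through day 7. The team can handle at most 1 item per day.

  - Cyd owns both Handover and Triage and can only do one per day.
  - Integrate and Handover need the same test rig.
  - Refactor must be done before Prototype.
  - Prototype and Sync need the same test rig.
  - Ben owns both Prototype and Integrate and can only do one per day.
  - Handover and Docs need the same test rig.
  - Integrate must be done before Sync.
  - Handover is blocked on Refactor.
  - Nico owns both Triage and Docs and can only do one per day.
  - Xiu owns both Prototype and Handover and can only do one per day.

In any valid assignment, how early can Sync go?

Precedence pushes Sync to at least day 2.
Sync at day 2 is achievable: Handover -> day 5, Integrate -> day 1, Sync -> day 2, Prototype -> day 4, Refactor -> day 3, Docs -> day 7, Triage -> day 6.

day 2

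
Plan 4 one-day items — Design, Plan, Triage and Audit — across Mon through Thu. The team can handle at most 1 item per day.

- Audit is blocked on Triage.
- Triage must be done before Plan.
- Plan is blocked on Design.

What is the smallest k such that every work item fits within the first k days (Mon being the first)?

The precedence chain requires at least 2 distinct days.
With at most 1 per day and 4 work items, at least 4 days are needed.
4 works (last occupied day: Thu): for example Plan=Wed, Audit=Thu, Triage=Mon, Design=Tue.

4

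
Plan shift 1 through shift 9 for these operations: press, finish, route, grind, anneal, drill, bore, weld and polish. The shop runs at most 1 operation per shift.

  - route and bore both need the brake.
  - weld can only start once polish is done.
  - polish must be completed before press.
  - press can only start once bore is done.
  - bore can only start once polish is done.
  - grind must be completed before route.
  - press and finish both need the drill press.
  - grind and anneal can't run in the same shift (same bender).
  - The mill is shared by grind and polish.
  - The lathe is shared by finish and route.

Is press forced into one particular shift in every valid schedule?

No

press can be shift 3 (e.g. grind -> shift 4, drill -> shift 9, bore -> shift 2, polish -> shift 1, press -> shift 3, finish -> shift 7, anneal -> shift 8, weld -> shift 6, route -> shift 5) or shift 4 (e.g. finish -> shift 7; press -> shift 4; weld -> shift 6; grind -> shift 3; polish -> shift 1; bore -> shift 2; anneal -> shift 8; route -> shift 5; drill -> shift 9).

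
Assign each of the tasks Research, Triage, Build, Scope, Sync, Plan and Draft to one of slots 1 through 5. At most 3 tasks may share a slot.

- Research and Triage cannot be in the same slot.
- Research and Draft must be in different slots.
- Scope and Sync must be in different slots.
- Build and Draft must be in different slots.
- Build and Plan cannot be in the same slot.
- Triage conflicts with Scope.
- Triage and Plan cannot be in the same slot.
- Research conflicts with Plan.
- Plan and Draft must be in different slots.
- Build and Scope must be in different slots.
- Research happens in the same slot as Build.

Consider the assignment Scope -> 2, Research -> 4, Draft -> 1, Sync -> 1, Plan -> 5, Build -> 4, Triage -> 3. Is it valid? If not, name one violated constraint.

At most 3 tasks may share a slot — holds.
Scope and Sync must be in different slots — holds.
Triage and Plan cannot be in the same slot — holds.
Research and Triage cannot be in the same slot — holds.
Research and Draft must be in different slots — holds.
Build and Plan cannot be in the same slot — holds.
Build and Scope must be in different slots — holds.
Research happens in the same slot as Build — holds.
Triage conflicts with Scope — holds.
Plan and Draft must be in different slots — holds.
Research conflicts with Plan — holds.
Build and Draft must be in different slots — holds.

Yes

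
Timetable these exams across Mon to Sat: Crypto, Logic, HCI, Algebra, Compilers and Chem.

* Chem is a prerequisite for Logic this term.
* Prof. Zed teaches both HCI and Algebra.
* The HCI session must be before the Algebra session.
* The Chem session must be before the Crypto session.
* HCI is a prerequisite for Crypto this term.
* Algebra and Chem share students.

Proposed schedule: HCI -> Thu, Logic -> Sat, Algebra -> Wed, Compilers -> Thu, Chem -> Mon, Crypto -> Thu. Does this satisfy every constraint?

No — it violates: The HCI session must be before the Algebra session

Algebra and Chem share students — holds.
Chem is a prerequisite for Logic this term — holds.
The Chem session must be before the Crypto session — holds.
The HCI session must be before the Algebra session — violated.
HCI is a prerequisite for Crypto this term — violated.
Prof. Zed teaches both HCI and Algebra — holds.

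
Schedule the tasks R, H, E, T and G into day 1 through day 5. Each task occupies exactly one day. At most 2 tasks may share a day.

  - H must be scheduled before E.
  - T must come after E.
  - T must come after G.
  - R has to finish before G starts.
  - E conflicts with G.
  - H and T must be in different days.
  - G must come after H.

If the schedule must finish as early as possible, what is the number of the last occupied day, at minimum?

day 4

The precedence chain requires at least 3 distinct days.
With at most 2 per day and 5 tasks, at least 3 days are needed.
Could 3 days be enough, i.e. nothing placed later than day 3? No: G must come after R (at day 1 or later) → {day 2, day 3}; E must come after H (at day 1 or later) → {day 2, day 3}; T must come after E (at day 2 or later) → {day 3}; E must come before T (at day 3 or earlier) → {day 2}; G must come before T (at day 3 or earlier) → {day 2}; G can't share with E (day 2) → nothing is left.
So 3 days is not enough.
4 works (last occupied day: day 4): for example G in day 2, E in day 3, R in day 1, T in day 4, H in day 1.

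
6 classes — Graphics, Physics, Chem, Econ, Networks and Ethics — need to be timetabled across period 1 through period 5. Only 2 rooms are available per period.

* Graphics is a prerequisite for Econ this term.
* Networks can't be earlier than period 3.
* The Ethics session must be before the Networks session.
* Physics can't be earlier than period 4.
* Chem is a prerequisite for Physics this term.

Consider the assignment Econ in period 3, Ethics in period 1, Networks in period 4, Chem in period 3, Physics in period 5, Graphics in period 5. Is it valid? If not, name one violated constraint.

No. Graphics is a prerequisite for Econ this term is not satisfied.

Chem is a prerequisite for Physics this term — holds.
Only 2 rooms are available per period — holds.
The Ethics session must be before the Networks session — holds.
Networks can't be earlier than period 3 — holds.
Graphics is a prerequisite for Econ this term — violated.
Physics can't be earlier than period 4 — holds.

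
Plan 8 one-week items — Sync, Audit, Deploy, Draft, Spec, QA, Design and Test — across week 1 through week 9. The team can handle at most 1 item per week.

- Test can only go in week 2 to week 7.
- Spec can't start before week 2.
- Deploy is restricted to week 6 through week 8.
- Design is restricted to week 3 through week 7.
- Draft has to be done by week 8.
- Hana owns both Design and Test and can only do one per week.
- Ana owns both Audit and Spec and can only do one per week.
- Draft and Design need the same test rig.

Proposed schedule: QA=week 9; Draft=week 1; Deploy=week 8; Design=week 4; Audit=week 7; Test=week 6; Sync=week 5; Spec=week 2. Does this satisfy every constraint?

Draft has to be done by week 8 — holds.
Deploy is restricted to week 6 through week 8 — holds.
Draft and Design need the same test rig — holds.
Ana owns both Audit and Spec and can only do one per week — holds.
Spec can't start before week 2 — holds.
Test can only go in week 2 to week 7 — holds.
The team can handle at most 1 item per week — holds.
Design is restricted to week 3 through week 7 — holds.
Hana owns both Design and Test and can only do one per week — holds.

Yes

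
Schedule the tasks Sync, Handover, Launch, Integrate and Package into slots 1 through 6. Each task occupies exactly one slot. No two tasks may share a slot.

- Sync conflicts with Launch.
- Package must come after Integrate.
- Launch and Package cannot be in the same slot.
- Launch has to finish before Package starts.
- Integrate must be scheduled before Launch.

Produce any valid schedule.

Handover in 5; Integrate in 1; Launch in 2; Sync in 4; Package in 3

Checking: Integrate(1) before Launch(2); Launch(2) before Package(3); Integrate(1) before Package(3); Launch(2) != Package(3); Sync(4) != Launch(2); max 1 per slot (cap 1).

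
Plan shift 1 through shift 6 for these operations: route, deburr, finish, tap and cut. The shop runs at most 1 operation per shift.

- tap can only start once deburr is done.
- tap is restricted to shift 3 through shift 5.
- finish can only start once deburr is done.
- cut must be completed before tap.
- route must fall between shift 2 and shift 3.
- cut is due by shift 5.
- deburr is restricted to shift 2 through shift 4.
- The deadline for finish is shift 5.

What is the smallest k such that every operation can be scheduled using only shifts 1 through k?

5

The precedence chain requires at least 2 distinct shifts.
With at most 1 per shift and 5 operations, at least 5 shifts are needed.
tap can't be placed before shift 3, so the schedule must run through at least shift 3.
5 works (last occupied shift: shift 5): for example finish in shift 5; deburr in shift 3; cut in shift 1; route in shift 2; tap in shift 4.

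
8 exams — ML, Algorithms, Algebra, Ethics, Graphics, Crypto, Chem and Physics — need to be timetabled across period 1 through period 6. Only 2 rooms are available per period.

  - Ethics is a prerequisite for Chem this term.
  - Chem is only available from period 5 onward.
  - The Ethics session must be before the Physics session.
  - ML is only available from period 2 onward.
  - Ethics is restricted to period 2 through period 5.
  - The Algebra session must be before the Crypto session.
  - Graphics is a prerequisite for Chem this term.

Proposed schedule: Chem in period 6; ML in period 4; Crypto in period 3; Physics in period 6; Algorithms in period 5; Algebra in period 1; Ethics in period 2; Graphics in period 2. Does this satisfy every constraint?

Yes, all constraints hold

The Ethics session must be before the Physics session — holds.
Only 2 rooms are available per period — holds.
Ethics is restricted to period 2 through period 5 — holds.
Ethics is a prerequisite for Chem this term — holds.
The Algebra session must be before the Crypto session — holds.
Graphics is a prerequisite for Chem this term — holds.
ML is only available from period 2 onward — holds.
Chem is only available from period 5 onward — holds.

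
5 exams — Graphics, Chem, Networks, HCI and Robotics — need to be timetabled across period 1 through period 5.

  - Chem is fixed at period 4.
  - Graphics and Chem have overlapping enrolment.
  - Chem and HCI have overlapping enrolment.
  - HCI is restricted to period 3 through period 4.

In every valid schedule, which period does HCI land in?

HCI's window is period 3–period 4.
Chem is fixed at period 4, and HCI can't share a period with Chem.
So HCI must be period 3.

period 3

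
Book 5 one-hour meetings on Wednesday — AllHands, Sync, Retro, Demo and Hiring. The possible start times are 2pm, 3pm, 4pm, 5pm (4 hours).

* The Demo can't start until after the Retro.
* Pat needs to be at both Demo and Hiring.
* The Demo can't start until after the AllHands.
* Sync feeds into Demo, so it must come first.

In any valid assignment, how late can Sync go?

4pm

Downstream work caps Sync at 4pm.
Sync at 4pm is achievable: Sync in 4pm; AllHands in 2pm; Hiring in 2pm; Retro in 2pm; Demo in 5pm.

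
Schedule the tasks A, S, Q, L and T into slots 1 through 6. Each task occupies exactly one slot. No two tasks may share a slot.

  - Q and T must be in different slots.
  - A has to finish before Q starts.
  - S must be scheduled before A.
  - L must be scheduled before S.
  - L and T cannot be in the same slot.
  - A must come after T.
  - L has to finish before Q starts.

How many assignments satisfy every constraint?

Splitting on A: it can be 4 (6), 5 (12). Listing each branch's schedules as (S, Q, L, T):
A=4: (2,5,1,3) (2,6,1,3) (3,5,1,2) (3,5,2,1) (3,6,1,2) (3,6,2,1) — 6.
A=5: (2,6,1,3) (2,6,1,4) (3,6,1,2) (3,6,1,4) (3,6,2,1) (3,6,2,4) (4,6,1,2) (4,6,1,3) (4,6,2,1) (4,6,2,3) (4,6,3,1) (4,6,3,2) — 12.
Summing: 6 + 12 = 18.

18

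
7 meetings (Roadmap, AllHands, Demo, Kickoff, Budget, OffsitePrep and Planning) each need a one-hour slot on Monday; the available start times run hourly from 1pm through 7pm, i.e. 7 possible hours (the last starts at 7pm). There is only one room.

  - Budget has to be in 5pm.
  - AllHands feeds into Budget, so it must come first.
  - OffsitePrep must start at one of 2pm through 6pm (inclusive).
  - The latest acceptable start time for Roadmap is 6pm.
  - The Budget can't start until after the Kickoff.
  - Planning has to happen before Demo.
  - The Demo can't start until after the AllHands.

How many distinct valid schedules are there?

Splitting on Roadmap: it can be 1pm (12), 2pm (10), 3pm (10), 4pm (10), 6pm (18). Listing each branch's schedules as (AllHands, Demo, Kickoff, Budget, OffsitePrep, Planning):
Roadmap=1pm: (2pm,7pm,3pm,5pm,4pm,6pm) (2pm,7pm,3pm,5pm,6pm,4pm) (2pm,7pm,4pm,5pm,3pm,6pm) (2pm,7pm,4pm,5pm,6pm,3pm) (3pm,7pm,2pm,5pm,4pm,6pm) (3pm,7pm,2pm,5pm,6pm,4pm) (3pm,7pm,4pm,5pm,2pm,6pm) (3pm,7pm,4pm,5pm,6pm,2pm) (4pm,7pm,2pm,5pm,3pm,6pm) (4pm,7pm,2pm,5pm,6pm,3pm) (4pm,7pm,3pm,5pm,2pm,6pm) (4pm,7pm,3pm,5pm,6pm,2pm) — 12.
Roadmap=2pm: (1pm,7pm,3pm,5pm,4pm,6pm) (1pm,7pm,3pm,5pm,6pm,4pm) (1pm,7pm,4pm,5pm,3pm,6pm) (1pm,7pm,4pm,5pm,6pm,3pm) (3pm,7pm,1pm,5pm,4pm,6pm) (3pm,7pm,1pm,5pm,6pm,4pm) (3pm,7pm,4pm,5pm,6pm,1pm) (4pm,7pm,1pm,5pm,3pm,6pm) (4pm,7pm,1pm,5pm,6pm,3pm) (4pm,7pm,3pm,5pm,6pm,1pm) — 10.
Roadmap=3pm: (1pm,7pm,2pm,5pm,4pm,6pm) (1pm,7pm,2pm,5pm,6pm,4pm) (1pm,7pm,4pm,5pm,2pm,6pm) (1pm,7pm,4pm,5pm,6pm,2pm) (2pm,7pm,1pm,5pm,4pm,6pm) (2pm,7pm,1pm,5pm,6pm,4pm) (2pm,7pm,4pm,5pm,6pm,1pm) (4pm,7pm,1pm,5pm,2pm,6pm) (4pm,7pm,1pm,5pm,6pm,2pm) (4pm,7pm,2pm,5pm,6pm,1pm) — 10.
Roadmap=4pm: (1pm,7pm,2pm,5pm,3pm,6pm) (1pm,7pm,2pm,5pm,6pm,3pm) (1pm,7pm,3pm,5pm,2pm,6pm) (1pm,7pm,3pm,5pm,6pm,2pm) (2pm,7pm,1pm,5pm,3pm,6pm) (2pm,7pm,1pm,5pm,6pm,3pm) (2pm,7pm,3pm,5pm,6pm,1pm) (3pm,7pm,1pm,5pm,2pm,6pm) (3pm,7pm,1pm,5pm,6pm,2pm) (3pm,7pm,2pm,5pm,6pm,1pm) — 10.
Roadmap=6pm: (1pm,7pm,2pm,5pm,3pm,4pm) (1pm,7pm,2pm,5pm,4pm,3pm) (1pm,7pm,3pm,5pm,2pm,4pm) (1pm,7pm,3pm,5pm,4pm,2pm) (1pm,7pm,4pm,5pm,2pm,3pm) (1pm,7pm,4pm,5pm,3pm,2pm) (2pm,7pm,1pm,5pm,3pm,4pm) (2pm,7pm,1pm,5pm,4pm,3pm) (2pm,7pm,3pm,5pm,4pm,1pm) (2pm,7pm,4pm,5pm,3pm,1pm) (3pm,7pm,1pm,5pm,2pm,4pm) (3pm,7pm,1pm,5pm,4pm,2pm) (3pm,7pm,2pm,5pm,4pm,1pm) (3pm,7pm,4pm,5pm,2pm,1pm) (4pm,7pm,1pm,5pm,2pm,3pm) (4pm,7pm,1pm,5pm,3pm,2pm) (4pm,7pm,2pm,5pm,3pm,1pm) (4pm,7pm,3pm,5pm,2pm,1pm) — 18.
Summing: 12 + 10 + 10 + 10 + 18 = 60.

60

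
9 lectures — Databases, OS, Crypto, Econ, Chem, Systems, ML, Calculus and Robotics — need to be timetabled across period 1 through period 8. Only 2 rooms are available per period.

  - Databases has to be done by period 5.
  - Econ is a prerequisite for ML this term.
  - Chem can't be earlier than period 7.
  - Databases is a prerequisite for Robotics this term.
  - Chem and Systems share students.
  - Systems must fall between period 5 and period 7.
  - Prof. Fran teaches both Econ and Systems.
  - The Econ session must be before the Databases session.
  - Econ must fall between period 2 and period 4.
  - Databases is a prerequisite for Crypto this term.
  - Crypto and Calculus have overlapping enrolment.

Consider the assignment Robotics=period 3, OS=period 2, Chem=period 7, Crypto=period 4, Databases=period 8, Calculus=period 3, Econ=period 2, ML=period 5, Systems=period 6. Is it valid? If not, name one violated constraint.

Invalid. Databases is a prerequisite for Robotics this term.

Prof. Fran teaches both Econ and Systems — holds.
Systems must fall between period 5 and period 7 — holds.
Databases is a prerequisite for Robotics this term — violated.
Crypto and Calculus have overlapping enrolment — holds.
Only 2 rooms are available per period — holds.
Chem can't be earlier than period 7 — holds.
Databases is a prerequisite for Crypto this term — violated.
The Econ session must be before the Databases session — holds.
Econ is a prerequisite for ML this term — holds.
Econ must fall between period 2 and period 4 — holds.
Chem and Systems share students — holds.
Databases has to be done by period 5 — violated.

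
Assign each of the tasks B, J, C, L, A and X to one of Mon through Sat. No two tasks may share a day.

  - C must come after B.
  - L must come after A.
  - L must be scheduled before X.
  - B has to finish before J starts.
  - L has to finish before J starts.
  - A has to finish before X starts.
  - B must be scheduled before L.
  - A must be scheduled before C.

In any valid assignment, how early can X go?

Thu

Precedence pushes X to at least Wed.
X at Thu is achievable: C=Sat; B=Mon; X=Thu; A=Tue; J=Fri; L=Wed.
Nothing earlier works — the capacity limit rule out every day before Thu.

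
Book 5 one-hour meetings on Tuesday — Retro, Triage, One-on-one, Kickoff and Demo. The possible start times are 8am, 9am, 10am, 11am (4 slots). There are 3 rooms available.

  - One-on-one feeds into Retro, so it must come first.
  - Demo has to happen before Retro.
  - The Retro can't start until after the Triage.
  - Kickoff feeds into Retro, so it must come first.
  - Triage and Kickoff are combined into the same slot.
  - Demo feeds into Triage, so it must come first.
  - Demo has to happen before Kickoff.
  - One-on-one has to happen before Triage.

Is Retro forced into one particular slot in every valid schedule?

No

Retro can be 10am (e.g. Kickoff=9am, One-on-one=8am, Triage=9am, Demo=8am, Retro=10am) or 11am (e.g. Triage in 9am, Retro in 11am, One-on-one in 8am, Kickoff in 9am, Demo in 8am).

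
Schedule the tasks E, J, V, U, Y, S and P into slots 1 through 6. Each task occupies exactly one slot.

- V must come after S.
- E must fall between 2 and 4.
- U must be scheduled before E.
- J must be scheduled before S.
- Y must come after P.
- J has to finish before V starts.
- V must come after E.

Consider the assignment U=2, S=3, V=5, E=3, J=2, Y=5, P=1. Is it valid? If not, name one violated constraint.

U must be scheduled before E — holds.
E must fall between 2 and 4 — holds.
V must come after S — holds.
J has to finish before V starts — holds.
V must come after E — holds.
J must be scheduled before S — holds.
Y must come after P — holds.

Yes, all constraints hold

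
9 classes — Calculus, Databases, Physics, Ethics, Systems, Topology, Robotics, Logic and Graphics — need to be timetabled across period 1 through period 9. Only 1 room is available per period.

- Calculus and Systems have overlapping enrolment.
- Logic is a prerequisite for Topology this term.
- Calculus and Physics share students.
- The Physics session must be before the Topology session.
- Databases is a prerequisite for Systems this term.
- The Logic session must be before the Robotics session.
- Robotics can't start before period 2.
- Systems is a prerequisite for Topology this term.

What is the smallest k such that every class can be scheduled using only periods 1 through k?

The precedence chain requires at least 3 distinct periods.
With at most 1 per period and 9 classes, at least 9 periods are needed.
9 works (last occupied period: period 9): for example Ethics in period 8; Logic in period 1; Calculus in period 7; Graphics in period 9; Topology in period 6; Robotics in period 2; Databases in period 3; Physics in period 5; Systems in period 4.

9 periods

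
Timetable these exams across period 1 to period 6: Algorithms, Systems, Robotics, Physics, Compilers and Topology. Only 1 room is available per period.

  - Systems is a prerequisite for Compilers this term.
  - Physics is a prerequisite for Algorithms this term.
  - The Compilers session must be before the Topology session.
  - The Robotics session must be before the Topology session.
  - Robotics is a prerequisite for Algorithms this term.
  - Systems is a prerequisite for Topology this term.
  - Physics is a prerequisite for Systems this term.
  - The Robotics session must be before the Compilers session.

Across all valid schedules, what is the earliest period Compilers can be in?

period 4

Precedence pushes Compilers to at least period 3; downstream work caps Compilers at period 5.
Compilers at period 4 is achievable: Compilers=period 4; Robotics=period 3; Topology=period 5; Physics=period 1; Systems=period 2; Algorithms=period 6.
Nothing earlier works — the capacity limit rule out every period before period 4.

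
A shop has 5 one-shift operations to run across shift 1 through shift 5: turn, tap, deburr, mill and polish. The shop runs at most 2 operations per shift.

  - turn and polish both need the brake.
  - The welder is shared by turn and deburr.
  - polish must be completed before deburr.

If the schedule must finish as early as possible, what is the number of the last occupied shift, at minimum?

The precedence chain requires at least 2 distinct shifts.
With at most 2 per shift and 5 operations, at least 3 shifts are needed.
3 works (last occupied shift: shift 3): for example tap=shift 1; polish=shift 1; turn=shift 3; mill=shift 2; deburr=shift 2.

3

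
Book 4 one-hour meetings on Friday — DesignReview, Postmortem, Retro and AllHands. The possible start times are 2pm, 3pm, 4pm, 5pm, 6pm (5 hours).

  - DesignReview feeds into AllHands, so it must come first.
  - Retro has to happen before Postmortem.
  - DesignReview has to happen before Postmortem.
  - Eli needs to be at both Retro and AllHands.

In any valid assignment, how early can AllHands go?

Precedence pushes AllHands to at least 3pm.
AllHands at 3pm is achievable: AllHands -> 3pm, Retro -> 2pm, Postmortem -> 3pm, DesignReview -> 2pm.

3pm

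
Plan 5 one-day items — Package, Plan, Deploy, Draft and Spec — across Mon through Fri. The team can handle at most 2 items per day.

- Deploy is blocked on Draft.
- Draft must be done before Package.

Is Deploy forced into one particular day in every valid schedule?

No

Deploy can be Tue (e.g. Plan in Mon; Spec in Wed; Deploy in Tue; Draft in Mon; Package in Tue) or Wed (e.g. Draft -> Mon, Package -> Tue, Deploy -> Wed, Spec -> Tue, Plan -> Mon).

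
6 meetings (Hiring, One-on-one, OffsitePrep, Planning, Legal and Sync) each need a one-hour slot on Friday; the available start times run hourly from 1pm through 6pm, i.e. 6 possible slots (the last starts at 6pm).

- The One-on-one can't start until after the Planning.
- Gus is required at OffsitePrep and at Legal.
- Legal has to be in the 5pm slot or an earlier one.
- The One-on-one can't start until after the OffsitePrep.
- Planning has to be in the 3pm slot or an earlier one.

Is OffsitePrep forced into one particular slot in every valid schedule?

OffsitePrep can be 1pm (e.g. OffsitePrep=1pm, Legal=2pm, One-on-one=2pm, Sync=1pm, Hiring=1pm, Planning=1pm) or 2pm (e.g. Legal -> 1pm, OffsitePrep -> 2pm, Sync -> 1pm, Hiring -> 1pm, Planning -> 1pm, One-on-one -> 3pm).

No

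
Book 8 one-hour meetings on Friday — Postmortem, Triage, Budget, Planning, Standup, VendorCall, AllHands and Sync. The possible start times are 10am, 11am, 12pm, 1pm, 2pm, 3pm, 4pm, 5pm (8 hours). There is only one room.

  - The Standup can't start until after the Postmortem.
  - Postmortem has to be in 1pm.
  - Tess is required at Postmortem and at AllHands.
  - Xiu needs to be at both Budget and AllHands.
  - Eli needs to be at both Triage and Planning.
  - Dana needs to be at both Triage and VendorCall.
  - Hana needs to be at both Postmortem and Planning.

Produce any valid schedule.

Sync=5pm; Postmortem=1pm; Budget=11am; AllHands=4pm; VendorCall=3pm; Triage=10am; Planning=12pm; Standup=2pm

Checking: Postmortem(1pm) before Standup(2pm); Postmortem(1pm) != AllHands(4pm); Triage(10am) != Planning(12pm); Postmortem(1pm) != Planning(12pm); Budget(11am) != AllHands(4pm); Triage(10am) != VendorCall(3pm); Postmortem=1pm in [1pm,1pm]; max 1 per hour (cap 1).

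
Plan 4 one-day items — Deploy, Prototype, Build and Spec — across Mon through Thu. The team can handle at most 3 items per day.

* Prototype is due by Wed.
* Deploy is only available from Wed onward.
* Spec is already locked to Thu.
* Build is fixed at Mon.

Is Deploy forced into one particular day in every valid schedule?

Deploy can be Wed (e.g. Build in Mon, Spec in Thu, Deploy in Wed, Prototype in Mon) or Thu (e.g. Build -> Mon; Deploy -> Thu; Prototype -> Mon; Spec -> Thu).

No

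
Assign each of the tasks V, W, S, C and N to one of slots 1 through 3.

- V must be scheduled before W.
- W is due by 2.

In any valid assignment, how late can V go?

Downstream work caps V at 1.
V at 1 is achievable: N=1, C=1, W=2, S=1, V=1.

1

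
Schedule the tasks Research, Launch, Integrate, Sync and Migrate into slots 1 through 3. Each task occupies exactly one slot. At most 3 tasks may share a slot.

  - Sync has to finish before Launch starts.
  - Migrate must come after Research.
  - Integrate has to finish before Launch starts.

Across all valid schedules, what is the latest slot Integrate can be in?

2

Downstream work caps Integrate at 2.
Integrate at 2 is achievable: Research in 1, Launch in 3, Migrate in 2, Sync in 1, Integrate in 2.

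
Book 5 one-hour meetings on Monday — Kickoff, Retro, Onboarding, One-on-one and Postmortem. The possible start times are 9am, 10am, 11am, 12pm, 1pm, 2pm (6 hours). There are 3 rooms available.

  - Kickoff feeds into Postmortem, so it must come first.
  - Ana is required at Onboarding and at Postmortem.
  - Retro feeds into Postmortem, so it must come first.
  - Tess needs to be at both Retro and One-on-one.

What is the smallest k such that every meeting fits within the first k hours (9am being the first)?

2

The precedence chain requires at least 2 distinct hours.
With at most 3 per hour and 5 meetings, at least 2 hours are needed.
2 works (last occupied hour: 10am): for example Kickoff=9am, Postmortem=10am, One-on-one=10am, Onboarding=9am, Retro=9am.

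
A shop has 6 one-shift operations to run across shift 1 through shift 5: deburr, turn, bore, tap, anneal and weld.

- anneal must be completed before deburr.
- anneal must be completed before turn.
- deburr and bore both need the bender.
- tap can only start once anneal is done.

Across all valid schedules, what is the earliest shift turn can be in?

shift 2

Precedence pushes turn to at least shift 2.
turn at shift 2 is achievable: deburr in shift 2, tap in shift 2, bore in shift 1, turn in shift 2, anneal in shift 1, weld in shift 1.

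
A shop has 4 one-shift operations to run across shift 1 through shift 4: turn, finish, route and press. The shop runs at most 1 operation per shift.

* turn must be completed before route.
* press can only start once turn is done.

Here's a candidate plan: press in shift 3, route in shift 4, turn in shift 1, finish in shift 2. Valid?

Yes

press can only start once turn is done — holds.
The shop runs at most 1 operation per shift — holds.
turn must be completed before route — holds.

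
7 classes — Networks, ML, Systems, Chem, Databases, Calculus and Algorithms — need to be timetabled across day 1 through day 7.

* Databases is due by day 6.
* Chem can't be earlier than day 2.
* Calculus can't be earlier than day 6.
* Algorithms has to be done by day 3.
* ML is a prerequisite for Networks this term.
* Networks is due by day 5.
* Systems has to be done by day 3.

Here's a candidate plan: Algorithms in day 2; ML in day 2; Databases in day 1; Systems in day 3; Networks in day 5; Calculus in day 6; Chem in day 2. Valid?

Algorithms has to be done by day 3 — holds.
Networks is due by day 5 — holds.
ML is a prerequisite for Networks this term — holds.
Systems has to be done by day 3 — holds.
Databases is due by day 6 — holds.
Calculus can't be earlier than day 6 — holds.
Chem can't be earlier than day 2 — holds.

Valid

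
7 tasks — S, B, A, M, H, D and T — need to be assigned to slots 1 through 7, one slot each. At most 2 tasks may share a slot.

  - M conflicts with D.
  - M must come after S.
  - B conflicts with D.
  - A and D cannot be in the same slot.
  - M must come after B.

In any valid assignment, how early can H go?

1

H at 1 is achievable: M in 3; B in 2; D in 4; T in 3; H in 1; S in 1; A in 2.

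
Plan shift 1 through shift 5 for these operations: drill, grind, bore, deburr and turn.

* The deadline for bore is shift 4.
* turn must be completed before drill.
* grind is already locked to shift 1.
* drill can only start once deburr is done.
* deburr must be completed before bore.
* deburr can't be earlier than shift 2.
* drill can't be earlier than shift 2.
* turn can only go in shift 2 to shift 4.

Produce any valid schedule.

bore=shift 3; deburr=shift 2; turn=shift 2; drill=shift 3; grind=shift 1

Checking: deburr(shift 2) before drill(shift 3); turn(shift 2) before drill(shift 3); deburr(shift 2) before bore(shift 3); drill=shift 3 in [shift 2,shift 5]; grind=shift 1 in [shift 1,shift 1]; turn=shift 2 in [shift 2,shift 4]; deburr=shift 2 in [shift 2,shift 5]; bore=shift 3 in [shift 1,shift 4].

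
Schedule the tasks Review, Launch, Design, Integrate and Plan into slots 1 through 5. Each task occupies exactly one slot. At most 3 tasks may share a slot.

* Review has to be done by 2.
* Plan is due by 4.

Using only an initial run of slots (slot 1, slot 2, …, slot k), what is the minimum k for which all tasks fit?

2 slots

With at most 3 per slot and 5 tasks, at least 2 slots are needed.
2 works (last occupied slot: 2): for example Plan=2; Launch=1; Integrate=2; Review=1; Design=1.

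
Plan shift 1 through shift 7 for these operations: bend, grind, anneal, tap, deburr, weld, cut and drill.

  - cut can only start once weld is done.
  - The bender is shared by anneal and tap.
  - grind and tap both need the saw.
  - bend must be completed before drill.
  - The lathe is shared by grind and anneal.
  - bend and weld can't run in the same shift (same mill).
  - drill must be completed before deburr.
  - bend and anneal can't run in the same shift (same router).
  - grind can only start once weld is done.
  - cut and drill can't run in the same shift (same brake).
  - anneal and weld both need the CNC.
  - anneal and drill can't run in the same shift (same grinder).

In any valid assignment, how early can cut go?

shift 2

Precedence pushes cut to at least shift 2.
cut at shift 2 is achievable: grind -> shift 2, anneal -> shift 4, deburr -> shift 4, cut -> shift 2, drill -> shift 3, tap -> shift 1, bend -> shift 2, weld -> shift 1.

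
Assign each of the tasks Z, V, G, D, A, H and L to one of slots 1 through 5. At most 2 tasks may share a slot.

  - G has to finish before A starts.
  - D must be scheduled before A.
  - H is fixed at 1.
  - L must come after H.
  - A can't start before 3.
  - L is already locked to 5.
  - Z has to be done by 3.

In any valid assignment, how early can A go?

3

A is available from 3.
A at 3 is achievable: L in 5, A in 3, Z in 1, D in 2, V in 3, G in 2, H in 1.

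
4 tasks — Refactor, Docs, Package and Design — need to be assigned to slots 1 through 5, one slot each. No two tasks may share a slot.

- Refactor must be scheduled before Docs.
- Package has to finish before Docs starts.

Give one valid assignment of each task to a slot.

Docs -> 3; Package -> 2; Refactor -> 1; Design -> 4

Checking: Package(2) before Docs(3); Refactor(1) before Docs(3); max 1 per slot (cap 1).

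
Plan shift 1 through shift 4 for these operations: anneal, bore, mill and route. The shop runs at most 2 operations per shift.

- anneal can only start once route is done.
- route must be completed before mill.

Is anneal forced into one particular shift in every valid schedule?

anneal can be shift 2 (e.g. route in shift 1, anneal in shift 2, mill in shift 2, bore in shift 1) or shift 3 (e.g. anneal -> shift 3, route -> shift 1, mill -> shift 2, bore -> shift 1).

No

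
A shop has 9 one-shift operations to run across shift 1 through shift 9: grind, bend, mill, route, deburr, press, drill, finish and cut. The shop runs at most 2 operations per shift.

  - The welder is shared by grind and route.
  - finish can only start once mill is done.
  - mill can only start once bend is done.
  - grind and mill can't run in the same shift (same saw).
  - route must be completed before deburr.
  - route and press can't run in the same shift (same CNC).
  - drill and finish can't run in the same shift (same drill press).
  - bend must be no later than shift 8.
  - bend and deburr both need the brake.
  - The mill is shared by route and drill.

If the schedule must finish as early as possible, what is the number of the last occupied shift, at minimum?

The precedence chain requires at least 3 distinct shifts.
With at most 2 per shift and 9 operations, at least 5 shifts are needed.
5 works (last occupied shift: shift 5): for example cut=shift 5, bend=shift 1, route=shift 1, drill=shift 4, finish=shift 3, grind=shift 3, deburr=shift 2, press=shift 4, mill=shift 2.

5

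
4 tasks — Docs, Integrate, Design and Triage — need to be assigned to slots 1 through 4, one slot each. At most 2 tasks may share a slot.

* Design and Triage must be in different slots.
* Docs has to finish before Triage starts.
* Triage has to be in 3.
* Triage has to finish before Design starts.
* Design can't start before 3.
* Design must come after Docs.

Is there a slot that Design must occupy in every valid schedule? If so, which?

4

Design's window is 3–4.
Triage is fixed at 3, and Design can't share a slot with Triage.
So Design must be 4.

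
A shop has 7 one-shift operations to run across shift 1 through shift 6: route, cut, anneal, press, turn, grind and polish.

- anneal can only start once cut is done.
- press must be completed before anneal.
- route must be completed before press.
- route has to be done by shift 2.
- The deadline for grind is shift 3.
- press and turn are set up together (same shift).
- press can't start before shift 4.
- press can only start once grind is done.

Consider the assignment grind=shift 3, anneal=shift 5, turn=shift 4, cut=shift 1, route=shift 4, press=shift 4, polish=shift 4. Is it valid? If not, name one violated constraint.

Invalid. route has to be done by shift 2.

The deadline for grind is shift 3 — holds.
press must be completed before anneal — holds.
press and turn are set up together (same shift) — holds.
anneal can only start once cut is done — holds.
route has to be done by shift 2 — violated.
press can't start before shift 4 — holds.
press can only start once grind is done — holds.
route must be completed before press — violated.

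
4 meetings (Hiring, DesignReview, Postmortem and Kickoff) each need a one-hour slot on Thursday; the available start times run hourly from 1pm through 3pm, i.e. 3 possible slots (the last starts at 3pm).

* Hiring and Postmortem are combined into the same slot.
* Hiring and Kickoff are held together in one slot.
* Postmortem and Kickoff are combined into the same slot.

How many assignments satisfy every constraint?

9

Splitting on Hiring: it can be 1pm (3), 2pm (3), 3pm (3). Listing each branch's schedules as (DesignReview, Postmortem, Kickoff):
Hiring=1pm: (1pm,1pm,1pm) (2pm,1pm,1pm) (3pm,1pm,1pm) — 3.
Hiring=2pm: (1pm,2pm,2pm) (2pm,2pm,2pm) (3pm,2pm,2pm) — 3.
Hiring=3pm: (1pm,3pm,3pm) (2pm,3pm,3pm) (3pm,3pm,3pm) — 3.
Summing: 3 + 3 + 3 = 9.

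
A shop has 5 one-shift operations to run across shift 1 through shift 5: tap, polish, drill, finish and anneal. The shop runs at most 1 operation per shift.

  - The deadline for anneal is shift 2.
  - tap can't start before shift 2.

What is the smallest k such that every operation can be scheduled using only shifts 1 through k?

With at most 1 per shift and 5 operations, at least 5 shifts are needed.
tap can't be placed before shift 2, so the schedule must run through at least shift 2.
5 works (last occupied shift: shift 5): for example finish -> shift 5; tap -> shift 2; anneal -> shift 1; polish -> shift 3; drill -> shift 4.

5 shifts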